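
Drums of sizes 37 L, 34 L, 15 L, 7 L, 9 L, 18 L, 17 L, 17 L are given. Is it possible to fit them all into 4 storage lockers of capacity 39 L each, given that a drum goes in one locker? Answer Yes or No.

Total = 154 L; ⌈154/39⌉ = 4.
The bound of 4 does not rule out 4, but exhaustive search shows no assignment into 4 storage lockers of capacity 39 L exists — the minimum is 5.

No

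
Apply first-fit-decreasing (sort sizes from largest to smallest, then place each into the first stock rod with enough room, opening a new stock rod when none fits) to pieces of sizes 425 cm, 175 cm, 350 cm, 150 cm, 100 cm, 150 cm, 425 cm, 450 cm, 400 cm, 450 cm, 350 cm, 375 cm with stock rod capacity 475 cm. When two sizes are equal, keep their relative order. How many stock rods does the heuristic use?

Sorted descending: 450, 450, 425, 425, 400, 375, 350, 350, 175, 150, 150, 100.
  450 → stock rod 1 (new)  [load 450/475]
  450 → stock rod 2 (new)  [load 450/475]
  425 → stock rod 3 (new)  [load 425/475]
  425 → stock rod 4 (new)  [load 425/475]
  400 → stock rod 5 (new)  [load 400/475]
  375 → stock rod 6 (new)  [load 375/475]
  350 → stock rod 7 (new)  [load 350/475]
  350 → stock rod 8 (new)  [load 350/475]
  175 → stock rod 9 (new)  [load 175/475]
  150 → stock rod 9  [load 325/475]
  150 → stock rod 9  [load 475/475]
  100 → stock rod 6  [load 475/475]
9 stock rods opened.

9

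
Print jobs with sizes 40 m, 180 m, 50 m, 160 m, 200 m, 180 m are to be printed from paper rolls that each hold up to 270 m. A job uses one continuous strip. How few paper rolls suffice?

Total = 200 + 180 + 180 + 160 + 50 + 40 = 810 m.
Lower bound: ⌈810/270⌉ = 3 paper rolls.
Also, 4 print jobs each exceed 135 m, and no two of those can share a roll, so at least 4 paper rolls are needed.
A packing using 4 paper rolls:
  roll 1: 200 + 50 = 250
  roll 2: 180 + 40 = 220
  roll 3: 180 = 180
  roll 4: 160 = 160
This matches the lower bound, so 4 is optimal.

4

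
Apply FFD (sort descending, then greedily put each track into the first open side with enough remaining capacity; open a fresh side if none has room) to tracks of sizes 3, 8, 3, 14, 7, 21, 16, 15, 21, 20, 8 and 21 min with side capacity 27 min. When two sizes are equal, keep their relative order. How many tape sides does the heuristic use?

Sorted descending: 21, 21, 21, 20, 16, 15, 14, 8, 8, 7, 3, 3.
  21 → side 1 (new)  [load 21/27]
  21 → side 2 (new)  [load 21/27]
  21 → side 3 (new)  [load 21/27]
  20 → side 4 (new)  [load 20/27]
  16 → side 5 (new)  [load 16/27]
  15 → side 6 (new)  [load 15/27]
  14 → side 7 (new)  [load 14/27]
  8 → side 5  [load 24/27]
  8 → side 6  [load 23/27]
  7 → side 4  [load 27/27]
  3 → side 1  [load 24/27]
  3 → side 1  [load 27/27]
7 tape sides opened.

7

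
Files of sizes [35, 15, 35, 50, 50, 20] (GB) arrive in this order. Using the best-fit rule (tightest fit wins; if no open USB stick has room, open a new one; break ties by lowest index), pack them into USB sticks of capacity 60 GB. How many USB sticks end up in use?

4

  35 → USB stick 1 (new)  [load 35/60]
  15 → USB stick 1  [load 50/60]
  35 → USB stick 2 (new)  [load 35/60]
  50 → USB stick 3 (new)  [load 50/60]
  50 → USB stick 4 (new)  [load 50/60]
  20 → USB stick 2  [load 55/60]
4 USB sticks opened.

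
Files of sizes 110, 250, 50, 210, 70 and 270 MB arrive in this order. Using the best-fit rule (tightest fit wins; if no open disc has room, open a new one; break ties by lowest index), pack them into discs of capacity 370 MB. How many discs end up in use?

  110 → disc 1 (new)  [load 110/370]
  250 → disc 1  [load 360/370]
  50 → disc 2 (new)  [load 50/370]
  210 → disc 2  [load 260/370]
  70 → disc 2  [load 330/370]
  270 → disc 3 (new)  [load 270/370]
3 discs opened.

3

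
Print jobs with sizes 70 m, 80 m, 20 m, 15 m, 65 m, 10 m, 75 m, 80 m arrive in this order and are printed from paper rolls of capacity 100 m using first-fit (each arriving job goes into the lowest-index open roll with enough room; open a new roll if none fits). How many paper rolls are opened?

  70 → roll 1 (new)  [load 70/100]
  80 → roll 2 (new)  [load 80/100]
  20 → roll 1  [load 90/100]
  15 → roll 2  [load 95/100]
  65 → roll 3 (new)  [load 65/100]
  10 → roll 1  [load 100/100]
  75 → roll 4 (new)  [load 75/100]
  80 → roll 5 (new)  [load 80/100]
5 paper rolls opened.

5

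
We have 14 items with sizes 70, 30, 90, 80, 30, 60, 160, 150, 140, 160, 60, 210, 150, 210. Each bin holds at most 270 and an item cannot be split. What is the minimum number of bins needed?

7

Total = 210 + 210 + 160 + 160 + 150 + 150 + 140 + 90 + 80 + 70 + 60 + 60 + 30 + 30 = 1600.
Lower bound: ⌈1600/270⌉ = 6 bins.
Also, 7 items each exceed 135, and no two of those can share a bin, so at least 7 bins are needed.
A packing using 7 bins:
  bin 1: 210 + 60 = 270
  bin 2: 210 + 60 = 270
  bin 3: 160 + 90 = 250
  bin 4: 160 + 80 + 30 = 270
  bin 5: 150 + 70 + 30 = 250
  bin 6: 150 = 150
  bin 7: 140 = 140
This matches the lower bound, so 7 is optimal.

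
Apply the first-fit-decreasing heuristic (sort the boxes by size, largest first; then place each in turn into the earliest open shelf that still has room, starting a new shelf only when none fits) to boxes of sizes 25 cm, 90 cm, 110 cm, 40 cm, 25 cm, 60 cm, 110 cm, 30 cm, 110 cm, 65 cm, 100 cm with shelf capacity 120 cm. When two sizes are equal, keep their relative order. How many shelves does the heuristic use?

7

Sorted descending: 110, 110, 110, 100, 90, 65, 60, 40, 30, 25, 25.
  110 → shelf 1 (new)  [load 110/120]
  110 → shelf 2 (new)  [load 110/120]
  110 → shelf 3 (new)  [load 110/120]
  100 → shelf 4 (new)  [load 100/120]
  90 → shelf 5 (new)  [load 90/120]
  65 → shelf 6 (new)  [load 65/120]
  60 → shelf 7 (new)  [load 60/120]
  40 → shelf 6  [load 105/120]
  30 → shelf 5  [load 120/120]
  25 → shelf 7  [load 85/120]
  25 → shelf 7  [load 110/120]
7 shelves opened.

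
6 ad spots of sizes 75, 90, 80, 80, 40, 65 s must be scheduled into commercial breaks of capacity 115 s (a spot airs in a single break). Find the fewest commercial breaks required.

Total = 90 + 80 + 80 + 75 + 65 + 40 = 430 s.
Lower bound: ⌈430/115⌉ = 4 commercial breaks.
Also, 5 ad spots each exceed 115/2 s, and no two of those can share a break, so at least 5 commercial breaks are needed.
A packing using 5 commercial breaks:
  break 1: 90 = 90
  break 2: 80 = 80
  break 3: 80 = 80
  break 4: 75 + 40 = 115
  break 5: 65 = 65
This matches the lower bound, so 5 is optimal.

5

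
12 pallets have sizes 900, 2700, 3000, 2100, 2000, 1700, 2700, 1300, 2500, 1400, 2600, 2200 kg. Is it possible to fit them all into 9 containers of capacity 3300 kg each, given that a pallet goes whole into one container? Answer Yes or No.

A valid assignment using 9 containers:
  container 1: 3000 = 3000
  container 2: 2700 = 2700
  container 3: 2700 = 2700
  container 4: 2600 = 2600
  container 5: 2500 = 2500
  container 6: 2200 + 900 = 3100
  container 7: 2100 = 2100
  container 8: 2000 + 1300 = 3300
  container 9: 1700 + 1400 = 3100
Every load is within 3300 kg, so 9 containers suffice.

Yes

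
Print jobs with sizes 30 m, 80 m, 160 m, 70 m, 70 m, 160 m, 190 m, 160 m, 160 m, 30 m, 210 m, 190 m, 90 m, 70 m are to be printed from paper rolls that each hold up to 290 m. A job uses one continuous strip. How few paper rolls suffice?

Total = 210 + 190 + 190 + 160 + 160 + 160 + 160 + 90 + 80 + 70 + 70 + 70 + 30 + 30 = 1670 m.
Lower bound: ⌈1670/290⌉ = 6 paper rolls.
Also, 7 print jobs each exceed 145 m, and no two of those can share a roll, so at least 7 paper rolls are needed.
A packing using 7 paper rolls:
  roll 1: 210 + 80 = 290
  roll 2: 190 + 90 = 280
  roll 3: 190 + 70 + 30 = 290
  roll 4: 160 + 70 + 30 = 260
  roll 5: 160 + 70 = 230
  roll 6: 160 = 160
  roll 7: 160 = 160
This matches the lower bound, so 7 is optimal.

7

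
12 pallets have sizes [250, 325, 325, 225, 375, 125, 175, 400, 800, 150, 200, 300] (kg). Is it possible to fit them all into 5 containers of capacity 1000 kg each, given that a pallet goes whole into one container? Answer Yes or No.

Yes

A valid assignment using 4 containers:
  container 1: 800 + 200 = 1000
  container 2: 400 + 375 + 225 = 1000
  container 3: 325 + 325 + 300 = 950
  container 4: 250 + 175 + 150 + 125 = 700
That uses only 4 ≤ 5, so 5 containers are enough.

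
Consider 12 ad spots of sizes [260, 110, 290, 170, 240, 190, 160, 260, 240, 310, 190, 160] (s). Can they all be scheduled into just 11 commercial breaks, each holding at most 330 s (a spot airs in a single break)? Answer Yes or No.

A valid assignment using 10 commercial breaks:
  break 1: 310 = 310
  break 2: 290 = 290
  break 3: 260 = 260
  break 4: 260 = 260
  break 5: 240 = 240
  break 6: 240 = 240
  break 7: 190 + 110 = 300
  break 8: 190 = 190
  break 9: 170 + 160 = 330
  break 10: 160 = 160
That uses only 10 ≤ 11, so 11 commercial breaks are enough.

Yes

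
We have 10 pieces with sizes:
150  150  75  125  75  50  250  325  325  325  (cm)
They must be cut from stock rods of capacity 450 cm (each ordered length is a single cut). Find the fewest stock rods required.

5

Total = 325 + 325 + 325 + 250 + 150 + 150 + 125 + 75 + 75 + 50 = 1850 cm.
Lower bound: ⌈1850/450⌉ = 5 stock rods.
A packing using 5 stock rods:
  stock rod 1: 325 + 125 = 450
  stock rod 2: 325 + 75 + 50 = 450
  stock rod 3: 325 + 75 = 400
  stock rod 4: 250 + 150 = 400
  stock rod 5: 150 = 150
This matches the lower bound, so 5 is optimal.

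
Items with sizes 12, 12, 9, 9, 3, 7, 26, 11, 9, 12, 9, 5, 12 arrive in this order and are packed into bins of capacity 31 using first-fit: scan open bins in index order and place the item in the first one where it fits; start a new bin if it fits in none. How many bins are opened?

  12 → bin 1 (new)  [load 12/31]
  12 → bin 1  [load 24/31]
  9 → bin 2 (new)  [load 9/31]
  9 → bin 2  [load 18/31]
  3 → bin 1  [load 27/31]
  7 → bin 2  [load 25/31]
  26 → bin 3 (new)  [load 26/31]
  11 → bin 4 (new)  [load 11/31]
  9 → bin 4  [load 20/31]
  12 → bin 5 (new)  [load 12/31]
  9 → bin 4  [load 29/31]
  5 → bin 2  [load 30/31]
  12 → bin 5  [load 24/31]
5 bins opened.

5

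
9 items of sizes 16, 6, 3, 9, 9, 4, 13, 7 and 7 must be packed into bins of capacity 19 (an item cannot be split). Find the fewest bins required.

Total = 16 + 13 + 9 + 9 + 7 + 7 + 6 + 4 + 3 = 74.
Lower bound: ⌈74/19⌉ = 4 bins.
A packing using 4 bins:
  bin 1: 16 + 3 = 19
  bin 2: 13 + 6 = 19
  bin 3: 9 + 9 = 18
  bin 4: 7 + 7 + 4 = 18
This matches the lower bound, so 4 is optimal.

4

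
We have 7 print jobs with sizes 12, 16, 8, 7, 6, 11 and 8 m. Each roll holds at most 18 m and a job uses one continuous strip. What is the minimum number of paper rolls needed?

4

Total = 16 + 12 + 11 + 8 + 8 + 7 + 6 = 68 m.
Lower bound: ⌈68/18⌉ = 4 paper rolls.
A packing using 4 paper rolls:
  roll 1: 16 = 16
  roll 2: 12 + 6 = 18
  roll 3: 11 + 7 = 18
  roll 4: 8 + 8 = 16
This matches the lower bound, so 4 is optimal.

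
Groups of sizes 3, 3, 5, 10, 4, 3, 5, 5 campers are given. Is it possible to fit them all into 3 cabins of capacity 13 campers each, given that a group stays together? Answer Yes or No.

A valid assignment using 3 cabins:
  cabin 1: 10 + 3 = 13
  cabin 2: 5 + 5 + 3 = 13
  cabin 3: 5 + 4 + 3 = 12
Every load is within 13 campers, so 3 cabins suffice.

Yes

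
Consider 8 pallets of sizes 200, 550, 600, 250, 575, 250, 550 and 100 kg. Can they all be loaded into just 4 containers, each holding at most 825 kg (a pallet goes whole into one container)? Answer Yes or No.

A valid assignment using 4 containers:
  container 1: 600 + 200 = 800
  container 2: 575 + 250 = 825
  container 3: 550 + 250 = 800
  container 4: 550 + 100 = 650
Every load is within 825 kg, so 4 containers suffice.

Yes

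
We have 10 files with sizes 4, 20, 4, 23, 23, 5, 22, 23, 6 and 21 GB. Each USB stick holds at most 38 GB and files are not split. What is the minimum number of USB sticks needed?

6

Total = 23 + 23 + 23 + 22 + 21 + 20 + 6 + 5 + 4 + 4 = 151 GB.
Lower bound: ⌈151/38⌉ = 4 USB sticks.
Also, 6 files each exceed 19 GB, and no two of those can share a USB stick, so at least 6 USB sticks are needed.
A packing using 6 USB sticks:
  USB stick 1: 23 + 6 + 5 + 4 = 38
  USB stick 2: 23 + 4 = 27
  USB stick 3: 23 = 23
  USB stick 4: 22 = 22
  USB stick 5: 21 = 21
  USB stick 6: 20 = 20
This matches the lower bound, so 6 is optimal.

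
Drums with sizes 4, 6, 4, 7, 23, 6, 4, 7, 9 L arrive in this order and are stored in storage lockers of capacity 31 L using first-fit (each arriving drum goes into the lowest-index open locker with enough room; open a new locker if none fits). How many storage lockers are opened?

3

  4 → locker 1 (new)  [load 4/31]
  6 → locker 1  [load 10/31]
  4 → locker 1  [load 14/31]
  7 → locker 1  [load 21/31]
  23 → locker 2 (new)  [load 23/31]
  6 → locker 1  [load 27/31]
  4 → locker 1  [load 31/31]
  7 → locker 2  [load 30/31]
  9 → locker 3 (new)  [load 9/31]
3 storage lockers opened.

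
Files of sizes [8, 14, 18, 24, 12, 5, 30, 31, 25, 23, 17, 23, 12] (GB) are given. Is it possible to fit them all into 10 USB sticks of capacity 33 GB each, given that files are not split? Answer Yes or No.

Yes

A valid assignment using 9 USB sticks:
  USB stick 1: 31 = 31
  USB stick 2: 30 = 30
  USB stick 3: 25 + 8 = 33
  USB stick 4: 24 + 5 = 29
  USB stick 5: 23 = 23
  USB stick 6: 23 = 23
  USB stick 7: 18 + 14 = 32
  USB stick 8: 17 + 12 = 29
  USB stick 9: 12 = 12
That uses only 9 ≤ 10, so 10 USB sticks are enough.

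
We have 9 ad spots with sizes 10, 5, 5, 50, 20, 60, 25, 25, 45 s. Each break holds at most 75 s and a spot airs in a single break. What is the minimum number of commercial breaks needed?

4

Total = 60 + 50 + 45 + 25 + 25 + 20 + 10 + 5 + 5 = 245 s.
Lower bound: ⌈245/75⌉ = 4 commercial breaks.
A packing using 4 commercial breaks:
  break 1: 60 + 10 + 5 = 75
  break 2: 50 + 25 = 75
  break 3: 45 + 25 + 5 = 75
  break 4: 20 = 20
This matches the lower bound, so 4 is optimal.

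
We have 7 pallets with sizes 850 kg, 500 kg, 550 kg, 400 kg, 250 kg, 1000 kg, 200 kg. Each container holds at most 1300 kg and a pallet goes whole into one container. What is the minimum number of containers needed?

3

Total = 1000 + 850 + 550 + 500 + 400 + 250 + 200 = 3750 kg.
Lower bound: ⌈3750/1300⌉ = 3 containers.
A packing using 3 containers:
  container 1: 1000 + 250 = 1250
  container 2: 850 + 400 = 1250
  container 3: 550 + 500 + 200 = 1250
This matches the lower bound, so 3 is optimal.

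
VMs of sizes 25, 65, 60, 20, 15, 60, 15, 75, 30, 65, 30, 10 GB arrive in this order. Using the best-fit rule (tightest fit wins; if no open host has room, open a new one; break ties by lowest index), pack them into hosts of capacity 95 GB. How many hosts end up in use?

  25 → host 1 (new)  [load 25/95]
  65 → host 1  [load 90/95]
  60 → host 2 (new)  [load 60/95]
  20 → host 2  [load 80/95]
  15 → host 2  [load 95/95]
  60 → host 3 (new)  [load 60/95]
  15 → host 3  [load 75/95]
  75 → host 4 (new)  [load 75/95]
  30 → host 5 (new)  [load 30/95]
  65 → host 5  [load 95/95]
  30 → host 6 (new)  [load 30/95]
  10 → host 3  [load 85/95]
6 hosts opened.

6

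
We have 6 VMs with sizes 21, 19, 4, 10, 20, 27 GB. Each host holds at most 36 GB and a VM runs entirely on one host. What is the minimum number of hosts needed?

4

Total = 27 + 21 + 20 + 19 + 10 + 4 = 101 GB.
Lower bound: ⌈101/36⌉ = 3 hosts.
Also, 4 VMs each exceed 18 GB, and no two of those can share a host, so at least 4 hosts are needed.
A packing using 4 hosts:
  host 1: 27 + 4 = 31
  host 2: 21 + 10 = 31
  host 3: 20 = 20
  host 4: 19 = 19
This matches the lower bound, so 4 is optimal.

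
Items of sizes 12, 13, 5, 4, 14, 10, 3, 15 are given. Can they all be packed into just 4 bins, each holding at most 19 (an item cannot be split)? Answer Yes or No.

Total = 76; ⌈76/19⌉ = 4.
5 items each exceed half the capacity and cannot share a bin, forcing at least 5 bins.
At least 5 bins are required, but only 4 are allowed.

No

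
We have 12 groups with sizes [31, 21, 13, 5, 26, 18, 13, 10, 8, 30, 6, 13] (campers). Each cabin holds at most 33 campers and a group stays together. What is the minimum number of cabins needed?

Total = 31 + 30 + 26 + 21 + 18 + 13 + 13 + 13 + 10 + 8 + 6 + 5 = 194 campers.
Lower bound: ⌈194/33⌉ = 6 cabins.
A packing using 7 cabins:
  cabin 1: 31 = 31
  cabin 2: 30 = 30
  cabin 3: 26 + 6 = 32
  cabin 4: 21 + 10 = 31
  cabin 5: 18 + 13 = 31
  cabin 6: 13 + 13 + 5 = 31
  cabin 7: 8 = 8
No arrangement into 6 cabins stays within capacity, so 7 is optimal.

7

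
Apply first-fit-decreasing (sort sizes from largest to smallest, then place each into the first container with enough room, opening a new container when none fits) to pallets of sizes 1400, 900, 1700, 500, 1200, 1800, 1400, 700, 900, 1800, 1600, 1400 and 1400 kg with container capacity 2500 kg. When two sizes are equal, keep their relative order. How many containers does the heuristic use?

Sorted descending: 1800, 1800, 1700, 1600, 1400, 1400, 1400, 1400, 1200, 900, 900, 700, 500.
  1800 → container 1 (new)  [load 1800/2500]
  1800 → container 2 (new)  [load 1800/2500]
  1700 → container 3 (new)  [load 1700/2500]
  1600 → container 4 (new)  [load 1600/2500]
  1400 → container 5 (new)  [load 1400/2500]
  1400 → container 6 (new)  [load 1400/2500]
  1400 → container 7 (new)  [load 1400/2500]
  1400 → container 8 (new)  [load 1400/2500]
  1200 → container 9 (new)  [load 1200/2500]
  900 → container 4  [load 2500/2500]
  900 → container 5  [load 2300/2500]
  700 → container 1  [load 2500/2500]
  500 → container 2  [load 2300/2500]
9 containers opened.

9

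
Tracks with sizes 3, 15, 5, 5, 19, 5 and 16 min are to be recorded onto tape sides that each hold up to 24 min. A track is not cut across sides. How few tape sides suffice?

3

Total = 19 + 16 + 15 + 5 + 5 + 5 + 3 = 68 min.
Lower bound: ⌈68/24⌉ = 3 tape sides.
A packing using 3 tape sides:
  side 1: 19 + 5 = 24
  side 2: 16 + 5 + 3 = 24
  side 3: 15 + 5 = 20
This matches the lower bound, so 3 is optimal.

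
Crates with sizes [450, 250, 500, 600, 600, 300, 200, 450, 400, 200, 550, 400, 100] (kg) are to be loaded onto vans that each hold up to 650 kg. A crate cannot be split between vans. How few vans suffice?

9

Total = 600 + 600 + 550 + 500 + 450 + 450 + 400 + 400 + 300 + 250 + 200 + 200 + 100 = 5000 kg.
Lower bound: ⌈5000/650⌉ = 8 vans.
A packing using 9 vans:
  van 1: 600 = 600
  van 2: 600 = 600
  van 3: 550 + 100 = 650
  van 4: 500 = 500
  van 5: 450 + 200 = 650
  van 6: 450 + 200 = 650
  van 7: 400 + 250 = 650
  van 8: 400 = 400
  van 9: 300 = 300
No arrangement into 8 vans stays within capacity, so 9 is optimal.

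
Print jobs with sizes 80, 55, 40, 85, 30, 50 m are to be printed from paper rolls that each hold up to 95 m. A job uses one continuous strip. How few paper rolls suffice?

Total = 85 + 80 + 55 + 50 + 40 + 30 = 340 m.
Lower bound: ⌈340/95⌉ = 4 paper rolls.
A packing using 4 paper rolls:
  roll 1: 85 = 85
  roll 2: 80 = 80
  roll 3: 55 + 40 = 95
  roll 4: 50 + 30 = 80
This matches the lower bound, so 4 is optimal.

4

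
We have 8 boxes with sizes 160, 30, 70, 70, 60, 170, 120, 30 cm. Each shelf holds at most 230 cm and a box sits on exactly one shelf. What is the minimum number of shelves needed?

Total = 170 + 160 + 120 + 70 + 70 + 60 + 30 + 30 = 710 cm.
Lower bound: ⌈710/230⌉ = 4 shelves.
A packing using 4 shelves:
  shelf 1: 170 + 60 = 230
  shelf 2: 160 + 70 = 230
  shelf 3: 120 + 70 + 30 = 220
  shelf 4: 30 = 30
This matches the lower bound, so 4 is optimal.

4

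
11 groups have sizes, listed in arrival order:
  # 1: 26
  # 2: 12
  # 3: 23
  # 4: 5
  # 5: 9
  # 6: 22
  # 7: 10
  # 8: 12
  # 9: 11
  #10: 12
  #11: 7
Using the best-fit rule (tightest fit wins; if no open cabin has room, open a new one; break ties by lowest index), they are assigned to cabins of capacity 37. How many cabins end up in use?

5

  26 → cabin 1 (new)  [load 26/37]
  12 → cabin 2 (new)  [load 12/37]
  23 → cabin 2  [load 35/37]
  5 → cabin 1  [load 31/37]
  9 → cabin 3 (new)  [load 9/37]
  22 → cabin 3  [load 31/37]
  10 → cabin 4 (new)  [load 10/37]
  12 → cabin 4  [load 22/37]
  11 → cabin 4  [load 33/37]
  12 → cabin 5 (new)  [load 12/37]
  7 → cabin 5  [load 19/37]
5 cabins opened.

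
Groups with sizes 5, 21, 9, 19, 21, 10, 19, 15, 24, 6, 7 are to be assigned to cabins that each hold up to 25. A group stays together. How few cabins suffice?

7

Total = 24 + 21 + 21 + 19 + 19 + 15 + 10 + 9 + 7 + 6 + 5 = 156.
Lower bound: ⌈156/25⌉ = 7 cabins.
A packing using 7 cabins:
  cabin 1: 24 = 24
  cabin 2: 21 = 21
  cabin 3: 21 = 21
  cabin 4: 19 + 6 = 25
  cabin 5: 19 + 5 = 24
  cabin 6: 15 + 10 = 25
  cabin 7: 9 + 7 = 16
This matches the lower bound, so 7 is optimal.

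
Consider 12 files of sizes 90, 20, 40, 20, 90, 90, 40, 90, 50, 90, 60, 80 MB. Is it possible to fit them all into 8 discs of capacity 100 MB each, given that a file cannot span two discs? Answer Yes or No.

No

Total = 760 MB; ⌈760/100⌉ = 8.
The bound of 8 does not rule out 8, but exhaustive search shows no assignment into 8 discs of capacity 100 MB exists — the minimum is 9.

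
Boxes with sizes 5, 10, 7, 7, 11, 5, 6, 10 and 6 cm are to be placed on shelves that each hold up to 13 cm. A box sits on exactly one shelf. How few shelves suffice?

Total = 11 + 10 + 10 + 7 + 7 + 6 + 6 + 5 + 5 = 67 cm.
Lower bound: ⌈67/13⌉ = 6 shelves.
A packing using 6 shelves:
  shelf 1: 11 = 11
  shelf 2: 10 = 10
  shelf 3: 10 = 10
  shelf 4: 7 + 6 = 13
  shelf 5: 7 + 6 = 13
  shelf 6: 5 + 5 = 10
This matches the lower bound, so 6 is optimal.

6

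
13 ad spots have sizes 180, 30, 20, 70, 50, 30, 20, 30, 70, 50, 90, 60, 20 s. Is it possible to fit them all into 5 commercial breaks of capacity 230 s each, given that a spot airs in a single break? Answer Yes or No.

A valid assignment using 4 commercial breaks:
  break 1: 180 + 50 = 230
  break 2: 90 + 70 + 70 = 230
  break 3: 60 + 50 + 30 + 30 + 30 + 20 = 220
  break 4: 20 + 20 = 40
That uses only 4 ≤ 5, so 5 commercial breaks are enough.

Yes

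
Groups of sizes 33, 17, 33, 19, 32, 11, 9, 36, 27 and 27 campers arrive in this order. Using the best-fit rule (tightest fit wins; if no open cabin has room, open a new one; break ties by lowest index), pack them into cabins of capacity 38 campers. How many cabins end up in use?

8

  33 → cabin 1 (new)  [load 33/38]
  17 → cabin 2 (new)  [load 17/38]
  33 → cabin 3 (new)  [load 33/38]
  19 → cabin 2  [load 36/38]
  32 → cabin 4 (new)  [load 32/38]
  11 → cabin 5 (new)  [load 11/38]
  9 → cabin 5  [load 20/38]
  36 → cabin 6 (new)  [load 36/38]
  27 → cabin 7 (new)  [load 27/38]
  27 → cabin 8 (new)  [load 27/38]
8 cabins opened.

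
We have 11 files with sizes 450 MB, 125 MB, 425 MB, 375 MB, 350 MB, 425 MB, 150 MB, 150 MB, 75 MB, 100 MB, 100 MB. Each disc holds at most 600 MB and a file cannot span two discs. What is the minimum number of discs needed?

Total = 450 + 425 + 425 + 375 + 350 + 150 + 150 + 125 + 100 + 100 + 75 = 2725 MB.
Lower bound: ⌈2725/600⌉ = 5 discs.
A packing using 5 discs:
  disc 1: 450 + 150 = 600
  disc 2: 425 + 150 = 575
  disc 3: 425 + 125 = 550
  disc 4: 375 + 100 + 100 = 575
  disc 5: 350 + 75 = 425
This matches the lower bound, so 5 is optimal.

5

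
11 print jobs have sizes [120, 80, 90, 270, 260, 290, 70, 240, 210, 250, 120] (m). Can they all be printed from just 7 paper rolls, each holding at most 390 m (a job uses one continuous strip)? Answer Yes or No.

A valid assignment using 6 paper rolls:
  roll 1: 290 + 90 = 380
  roll 2: 270 + 120 = 390
  roll 3: 260 + 120 = 380
  roll 4: 250 + 80 = 330
  roll 5: 240 + 70 = 310
  roll 6: 210 = 210
That uses only 6 ≤ 7, so 7 paper rolls are enough.

Yes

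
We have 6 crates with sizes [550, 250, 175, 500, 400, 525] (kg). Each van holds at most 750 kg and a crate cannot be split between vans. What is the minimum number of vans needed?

4

Total = 550 + 525 + 500 + 400 + 250 + 175 = 2400 kg.
Lower bound: ⌈2400/750⌉ = 4 vans.
A packing using 4 vans:
  van 1: 550 + 175 = 725
  van 2: 525 = 525
  van 3: 500 + 250 = 750
  van 4: 400 = 400
This matches the lower bound, so 4 is optimal.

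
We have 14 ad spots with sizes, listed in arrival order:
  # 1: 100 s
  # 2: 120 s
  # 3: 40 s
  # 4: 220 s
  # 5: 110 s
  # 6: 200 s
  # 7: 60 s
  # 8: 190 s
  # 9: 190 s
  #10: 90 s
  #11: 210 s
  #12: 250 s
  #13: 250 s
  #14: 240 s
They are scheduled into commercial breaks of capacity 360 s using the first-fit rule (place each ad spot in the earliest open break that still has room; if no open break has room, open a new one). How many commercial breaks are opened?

9

  100 → break 1 (new)  [load 100/360]
  120 → break 1  [load 220/360]
  40 → break 1  [load 260/360]
  220 → break 2 (new)  [load 220/360]
  110 → break 2  [load 330/360]
  200 → break 3 (new)  [load 200/360]
  60 → break 1  [load 320/360]
  190 → break 4 (new)  [load 190/360]
  190 → break 5 (new)  [load 190/360]
  90 → break 3  [load 290/360]
  210 → break 6 (new)  [load 210/360]
  250 → break 7 (new)  [load 250/360]
  250 → break 8 (new)  [load 250/360]
  240 → break 9 (new)  [load 240/360]
9 commercial breaks opened.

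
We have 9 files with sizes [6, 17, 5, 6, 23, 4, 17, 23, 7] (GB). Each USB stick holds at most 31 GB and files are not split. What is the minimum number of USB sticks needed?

Total = 23 + 23 + 17 + 17 + 7 + 6 + 6 + 5 + 4 = 108 GB.
Lower bound: ⌈108/31⌉ = 4 USB sticks.
A packing using 4 USB sticks:
  USB stick 1: 23 + 7 = 30
  USB stick 2: 23 + 6 = 29
  USB stick 3: 17 + 6 + 5 = 28
  USB stick 4: 17 + 4 = 21
This matches the lower bound, so 4 is optimal.

4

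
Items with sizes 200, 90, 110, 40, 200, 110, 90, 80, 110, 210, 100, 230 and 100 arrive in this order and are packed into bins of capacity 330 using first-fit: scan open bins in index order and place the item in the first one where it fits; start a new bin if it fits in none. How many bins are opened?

  200 → bin 1 (new)  [load 200/330]
  90 → bin 1  [load 290/330]
  110 → bin 2 (new)  [load 110/330]
  40 → bin 1  [load 330/330]
  200 → bin 2  [load 310/330]
  110 → bin 3 (new)  [load 110/330]
  90 → bin 3  [load 200/330]
  80 → bin 3  [load 280/330]
  110 → bin 4 (new)  [load 110/330]
  210 → bin 4  [load 320/330]
  100 → bin 5 (new)  [load 100/330]
  230 → bin 5  [load 330/330]
  100 → bin 6 (new)  [load 100/330]
6 bins opened.

6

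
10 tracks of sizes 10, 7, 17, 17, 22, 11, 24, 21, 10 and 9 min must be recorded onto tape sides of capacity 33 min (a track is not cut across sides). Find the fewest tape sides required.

5

Total = 24 + 22 + 21 + 17 + 17 + 11 + 10 + 10 + 9 + 7 = 148 min.
Lower bound: ⌈148/33⌉ = 5 tape sides.
A packing using 5 tape sides:
  side 1: 24 + 9 = 33
  side 2: 22 + 11 = 33
  side 3: 21 + 10 = 31
  side 4: 17 + 10 = 27
  side 5: 17 + 7 = 24
This matches the lower bound, so 5 is optimal.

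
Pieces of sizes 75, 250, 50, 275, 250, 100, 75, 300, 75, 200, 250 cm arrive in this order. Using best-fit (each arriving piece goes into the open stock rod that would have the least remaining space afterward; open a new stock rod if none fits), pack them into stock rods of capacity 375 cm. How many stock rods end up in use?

  75 → stock rod 1 (new)  [load 75/375]
  250 → stock rod 1  [load 325/375]
  50 → stock rod 1  [load 375/375]
  275 → stock rod 2 (new)  [load 275/375]
  250 → stock rod 3 (new)  [load 250/375]
  100 → stock rod 2  [load 375/375]
  75 → stock rod 3  [load 325/375]
  300 → stock rod 4 (new)  [load 300/375]
  75 → stock rod 4  [load 375/375]
  200 → stock rod 5 (new)  [load 200/375]
  250 → stock rod 6 (new)  [load 250/375]
6 stock rods opened.

6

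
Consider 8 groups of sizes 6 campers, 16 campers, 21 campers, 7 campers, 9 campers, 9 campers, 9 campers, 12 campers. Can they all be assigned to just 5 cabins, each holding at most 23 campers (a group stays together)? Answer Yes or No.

Yes

A valid assignment using 5 cabins:
  cabin 1: 21 = 21
  cabin 2: 16 + 7 = 23
  cabin 3: 12 + 9 = 21
  cabin 4: 9 + 9 = 18
  cabin 5: 6 = 6
Every load is within 23 campers, so 5 cabins suffice.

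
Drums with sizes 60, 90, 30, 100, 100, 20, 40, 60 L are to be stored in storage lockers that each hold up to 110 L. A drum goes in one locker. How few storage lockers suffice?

Total = 100 + 100 + 90 + 60 + 60 + 40 + 30 + 20 = 500 L.
Lower bound: ⌈500/110⌉ = 5 storage lockers.
A packing using 5 storage lockers:
  locker 1: 100 = 100
  locker 2: 100 = 100
  locker 3: 90 + 20 = 110
  locker 4: 60 + 40 = 100
  locker 5: 60 + 30 = 90
This matches the lower bound, so 5 is optimal.

5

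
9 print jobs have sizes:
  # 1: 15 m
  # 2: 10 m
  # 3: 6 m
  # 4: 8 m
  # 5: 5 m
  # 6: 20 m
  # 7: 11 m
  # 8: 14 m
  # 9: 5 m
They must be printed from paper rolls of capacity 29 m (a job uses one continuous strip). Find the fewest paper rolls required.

4

Total = 20 + 15 + 14 + 11 + 10 + 8 + 6 + 5 + 5 = 94 m.
Lower bound: ⌈94/29⌉ = 4 paper rolls.
A packing using 4 paper rolls:
  roll 1: 20 + 8 = 28
  roll 2: 15 + 14 = 29
  roll 3: 11 + 10 + 6 = 27
  roll 4: 5 + 5 = 10
This matches the lower bound, so 4 is optimal.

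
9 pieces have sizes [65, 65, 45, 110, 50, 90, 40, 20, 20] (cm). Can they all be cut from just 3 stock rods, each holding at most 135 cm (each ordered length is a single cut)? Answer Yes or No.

No

Total = 505 cm; ⌈505/135⌉ = 4.
At least 4 stock rods are required, but only 3 are allowed.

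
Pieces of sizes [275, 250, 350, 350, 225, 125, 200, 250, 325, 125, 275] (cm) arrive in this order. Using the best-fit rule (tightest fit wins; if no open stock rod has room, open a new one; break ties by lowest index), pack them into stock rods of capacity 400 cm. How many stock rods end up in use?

  275 → stock rod 1 (new)  [load 275/400]
  250 → stock rod 2 (new)  [load 250/400]
  350 → stock rod 3 (new)  [load 350/400]
  350 → stock rod 4 (new)  [load 350/400]
  225 → stock rod 5 (new)  [load 225/400]
  125 → stock rod 1  [load 400/400]
  200 → stock rod 6 (new)  [load 200/400]
  250 → stock rod 7 (new)  [load 250/400]
  325 → stock rod 8 (new)  [load 325/400]
  125 → stock rod 2  [load 375/400]
  275 → stock rod 9 (new)  [load 275/400]
9 stock rods opened.

9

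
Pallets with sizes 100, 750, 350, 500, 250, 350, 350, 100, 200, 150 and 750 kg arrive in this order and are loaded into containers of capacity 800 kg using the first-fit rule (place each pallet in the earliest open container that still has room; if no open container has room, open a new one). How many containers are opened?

6

  100 → container 1 (new)  [load 100/800]
  750 → container 2 (new)  [load 750/800]
  350 → container 1  [load 450/800]
  500 → container 3 (new)  [load 500/800]
  250 → container 1  [load 700/800]
  350 → container 4 (new)  [load 350/800]
  350 → container 4  [load 700/800]
  100 → container 1  [load 800/800]
  200 → container 3  [load 700/800]
  150 → container 5 (new)  [load 150/800]
  750 → container 6 (new)  [load 750/800]
6 containers opened.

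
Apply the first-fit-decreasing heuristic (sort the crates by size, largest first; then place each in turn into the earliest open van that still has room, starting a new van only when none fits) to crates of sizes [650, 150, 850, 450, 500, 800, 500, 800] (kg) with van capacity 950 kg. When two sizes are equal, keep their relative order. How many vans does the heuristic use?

Sorted descending: 850, 800, 800, 650, 500, 500, 450, 150.
  850 → van 1 (new)  [load 850/950]
  800 → van 2 (new)  [load 800/950]
  800 → van 3 (new)  [load 800/950]
  650 → van 4 (new)  [load 650/950]
  500 → van 5 (new)  [load 500/950]
  500 → van 6 (new)  [load 500/950]
  450 → van 5  [load 950/950]
  150 → van 2  [load 950/950]
6 vans opened.

6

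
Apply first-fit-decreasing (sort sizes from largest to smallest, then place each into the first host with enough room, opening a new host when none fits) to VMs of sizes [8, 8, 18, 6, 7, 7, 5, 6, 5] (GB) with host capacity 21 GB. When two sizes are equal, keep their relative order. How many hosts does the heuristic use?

Sorted descending: 18, 8, 8, 7, 7, 6, 6, 5, 5.
  18 → host 1 (new)  [load 18/21]
  8 → host 2 (new)  [load 8/21]
  8 → host 2  [load 16/21]
  7 → host 3 (new)  [load 7/21]
  7 → host 3  [load 14/21]
  6 → host 3  [load 20/21]
  6 → host 4 (new)  [load 6/21]
  5 → host 2  [load 21/21]
  5 → host 4  [load 11/21]
4 hosts opened.

4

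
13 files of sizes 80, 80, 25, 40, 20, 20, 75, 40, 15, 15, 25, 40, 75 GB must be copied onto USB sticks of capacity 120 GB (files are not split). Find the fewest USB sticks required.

Total = 80 + 80 + 75 + 75 + 40 + 40 + 40 + 25 + 25 + 20 + 20 + 15 + 15 = 550 GB.
Lower bound: ⌈550/120⌉ = 5 USB sticks.
A packing using 5 USB sticks:
  USB stick 1: 80 + 40 = 120
  USB stick 2: 80 + 40 = 120
  USB stick 3: 75 + 40 = 115
  USB stick 4: 75 + 25 + 20 = 120
  USB stick 5: 25 + 20 + 15 + 15 = 75
This matches the lower bound, so 5 is optimal.

5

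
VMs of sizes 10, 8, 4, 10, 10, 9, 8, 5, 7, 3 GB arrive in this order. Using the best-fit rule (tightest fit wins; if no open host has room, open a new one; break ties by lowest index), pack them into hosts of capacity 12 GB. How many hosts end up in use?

7

  10 → host 1 (new)  [load 10/12]
  8 → host 2 (new)  [load 8/12]
  4 → host 2  [load 12/12]
  10 → host 3 (new)  [load 10/12]
  10 → host 4 (new)  [load 10/12]
  9 → host 5 (new)  [load 9/12]
  8 → host 6 (new)  [load 8/12]
  5 → host 7 (new)  [load 5/12]
  7 → host 7  [load 12/12]
  3 → host 5  [load 12/12]
7 hosts opened.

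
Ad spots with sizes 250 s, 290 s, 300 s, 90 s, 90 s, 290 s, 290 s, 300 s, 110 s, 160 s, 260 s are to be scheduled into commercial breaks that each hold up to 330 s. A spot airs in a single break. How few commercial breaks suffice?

Total = 300 + 300 + 290 + 290 + 290 + 260 + 250 + 160 + 110 + 90 + 90 = 2430 s.
Lower bound: ⌈2430/330⌉ = 8 commercial breaks.
A packing using 9 commercial breaks:
  break 1: 300 = 300
  break 2: 300 = 300
  break 3: 290 = 290
  break 4: 290 = 290
  break 5: 290 = 290
  break 6: 260 = 260
  break 7: 250 = 250
  break 8: 160 + 110 = 270
  break 9: 90 + 90 = 180
No arrangement into 8 commercial breaks stays within capacity, so 9 is optimal.

9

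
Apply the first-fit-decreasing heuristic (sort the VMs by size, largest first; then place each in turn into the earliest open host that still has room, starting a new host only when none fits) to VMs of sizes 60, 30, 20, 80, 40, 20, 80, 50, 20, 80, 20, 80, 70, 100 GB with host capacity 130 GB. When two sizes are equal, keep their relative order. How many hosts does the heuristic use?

6

Sorted descending: 100, 80, 80, 80, 80, 70, 60, 50, 40, 30, 20, 20, 20, 20.
  100 → host 1 (new)  [load 100/130]
  80 → host 2 (new)  [load 80/130]
  80 → host 3 (new)  [load 80/130]
  80 → host 4 (new)  [load 80/130]
  80 → host 5 (new)  [load 80/130]
  70 → host 6 (new)  [load 70/130]
  60 → host 6  [load 130/130]
  50 → host 2  [load 130/130]
  40 → host 3  [load 120/130]
  30 → host 1  [load 130/130]
  20 → host 4  [load 100/130]
  20 → host 4  [load 120/130]
  20 → host 5  [load 100/130]
  20 → host 5  [load 120/130]
6 hosts opened.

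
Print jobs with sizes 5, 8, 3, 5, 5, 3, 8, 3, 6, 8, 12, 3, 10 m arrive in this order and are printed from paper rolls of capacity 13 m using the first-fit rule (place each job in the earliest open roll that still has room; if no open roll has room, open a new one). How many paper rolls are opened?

7

  5 → roll 1 (new)  [load 5/13]
  8 → roll 1  [load 13/13]
  3 → roll 2 (new)  [load 3/13]
  5 → roll 2  [load 8/13]
  5 → roll 2  [load 13/13]
  3 → roll 3 (new)  [load 3/13]
  8 → roll 3  [load 11/13]
  3 → roll 4 (new)  [load 3/13]
  6 → roll 4  [load 9/13]
  8 → roll 5 (new)  [load 8/13]
  12 → roll 6 (new)  [load 12/13]
  3 → roll 4  [load 12/13]
  10 → roll 7 (new)  [load 10/13]
7 paper rolls opened.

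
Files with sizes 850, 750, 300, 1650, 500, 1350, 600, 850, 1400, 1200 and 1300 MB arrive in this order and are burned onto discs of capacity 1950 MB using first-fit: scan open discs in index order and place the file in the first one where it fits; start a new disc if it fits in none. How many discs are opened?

  850 → disc 1 (new)  [load 850/1950]
  750 → disc 1  [load 1600/1950]
  300 → disc 1  [load 1900/1950]
  1650 → disc 2 (new)  [load 1650/1950]
  500 → disc 3 (new)  [load 500/1950]
  1350 → disc 3  [load 1850/1950]
  600 → disc 4 (new)  [load 600/1950]
  850 → disc 4  [load 1450/1950]
  1400 → disc 5 (new)  [load 1400/1950]
  1200 → disc 6 (new)  [load 1200/1950]
  1300 → disc 7 (new)  [load 1300/1950]
7 discs opened.

7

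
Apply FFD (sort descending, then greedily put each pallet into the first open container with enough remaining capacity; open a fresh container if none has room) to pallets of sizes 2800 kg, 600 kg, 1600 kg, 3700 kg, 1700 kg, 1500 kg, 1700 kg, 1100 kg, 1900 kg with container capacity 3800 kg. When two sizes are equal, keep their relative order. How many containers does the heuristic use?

5

Sorted descending: 3700, 2800, 1900, 1700, 1700, 1600, 1500, 1100, 600.
  3700 → container 1 (new)  [load 3700/3800]
  2800 → container 2 (new)  [load 2800/3800]
  1900 → container 3 (new)  [load 1900/3800]
  1700 → container 3  [load 3600/3800]
  1700 → container 4 (new)  [load 1700/3800]
  1600 → container 4  [load 3300/3800]
  1500 → container 5 (new)  [load 1500/3800]
  1100 → container 5  [load 2600/3800]
  600 → container 2  [load 3400/3800]
5 containers opened.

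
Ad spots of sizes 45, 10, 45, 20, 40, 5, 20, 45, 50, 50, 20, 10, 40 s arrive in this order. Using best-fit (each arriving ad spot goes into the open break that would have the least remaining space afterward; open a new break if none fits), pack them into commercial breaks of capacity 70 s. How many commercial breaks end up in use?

  45 → break 1 (new)  [load 45/70]
  10 → break 1  [load 55/70]
  45 → break 2 (new)  [load 45/70]
  20 → break 2  [load 65/70]
  40 → break 3 (new)  [load 40/70]
  5 → break 2  [load 70/70]
  20 → break 3  [load 60/70]
  45 → break 4 (new)  [load 45/70]
  50 → break 5 (new)  [load 50/70]
  50 → break 6 (new)  [load 50/70]
  20 → break 5  [load 70/70]
  10 → break 3  [load 70/70]
  40 → break 7 (new)  [load 40/70]
7 commercial breaks opened.

7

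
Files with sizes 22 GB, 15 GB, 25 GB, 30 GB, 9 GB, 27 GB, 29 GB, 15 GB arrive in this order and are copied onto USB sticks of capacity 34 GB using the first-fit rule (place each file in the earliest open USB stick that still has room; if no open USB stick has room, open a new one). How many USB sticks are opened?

  22 → USB stick 1 (new)  [load 22/34]
  15 → USB stick 2 (new)  [load 15/34]
  25 → USB stick 3 (new)  [load 25/34]
  30 → USB stick 4 (new)  [load 30/34]
  9 → USB stick 1  [load 31/34]
  27 → USB stick 5 (new)  [load 27/34]
  29 → USB stick 6 (new)  [load 29/34]
  15 → USB stick 2  [load 30/34]
6 USB sticks opened.

6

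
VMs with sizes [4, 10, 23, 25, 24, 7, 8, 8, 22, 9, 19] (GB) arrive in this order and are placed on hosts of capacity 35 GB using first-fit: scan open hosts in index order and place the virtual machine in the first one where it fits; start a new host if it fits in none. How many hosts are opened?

6

  4 → host 1 (new)  [load 4/35]
  10 → host 1  [load 14/35]
  23 → host 2 (new)  [load 23/35]
  25 → host 3 (new)  [load 25/35]
  24 → host 4 (new)  [load 24/35]
  7 → host 1  [load 21/35]
  8 → host 1  [load 29/35]
  8 → host 2  [load 31/35]
  22 → host 5 (new)  [load 22/35]
  9 → host 3  [load 34/35]
  19 → host 6 (new)  [load 19/35]
6 hosts opened.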